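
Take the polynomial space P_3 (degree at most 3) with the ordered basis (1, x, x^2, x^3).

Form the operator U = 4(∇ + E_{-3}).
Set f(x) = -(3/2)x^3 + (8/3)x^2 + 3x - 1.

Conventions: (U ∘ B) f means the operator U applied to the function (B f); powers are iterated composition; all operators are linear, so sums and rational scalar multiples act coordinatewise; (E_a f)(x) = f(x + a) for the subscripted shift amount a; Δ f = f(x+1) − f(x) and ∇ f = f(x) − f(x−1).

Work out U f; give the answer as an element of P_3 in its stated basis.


∇ f = -(9/2)x^2 + (59/6)x - 7/6
E_{-3} f = -(3/2)x^3 + (97/6)x^2 - (107/2)x + 109/2
(∇ + E_{-3}) f = -(3/2)x^3 + (35/3)x^2 - (131/3)x + 160/3
(4(∇ + E_{-3})) f = -6x^3 + (140/3)x^2 - (524/3)x + 640/3

the image equals g(x) = -6x^3 + (140/3)x^2 - (524/3)x + 640/3


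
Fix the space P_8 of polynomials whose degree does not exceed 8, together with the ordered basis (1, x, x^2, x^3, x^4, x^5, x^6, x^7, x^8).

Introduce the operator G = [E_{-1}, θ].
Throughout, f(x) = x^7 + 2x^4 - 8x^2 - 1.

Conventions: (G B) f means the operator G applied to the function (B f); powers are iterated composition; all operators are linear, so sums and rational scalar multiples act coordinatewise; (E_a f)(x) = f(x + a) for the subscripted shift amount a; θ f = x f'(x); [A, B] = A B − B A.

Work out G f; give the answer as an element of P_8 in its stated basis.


θ f = 7x^7 + 8x^4 - 16x^2
E_{-1} θ f = 7x^7 - 49x^6 + 147x^5 - 237x^4 + 213x^3 - 115x^2 + 49x - 15
E_{-1} f = x^7 - 7x^6 + 21x^5 - 33x^4 + 27x^3 - 17x^2 + 15x - 8
θ E_{-1} f = 7x^7 - 42x^6 + 105x^5 - 132x^4 + 81x^3 - 34x^2 + 15x
[E_{-1}, θ] f = -7x^6 + 42x^5 - 105x^4 + 132x^3 - 81x^2 + 34x - 15

the result is g(x) = -7x^6 + 42x^5 - 105x^4 + 132x^3 - 81x^2 + 34x - 15


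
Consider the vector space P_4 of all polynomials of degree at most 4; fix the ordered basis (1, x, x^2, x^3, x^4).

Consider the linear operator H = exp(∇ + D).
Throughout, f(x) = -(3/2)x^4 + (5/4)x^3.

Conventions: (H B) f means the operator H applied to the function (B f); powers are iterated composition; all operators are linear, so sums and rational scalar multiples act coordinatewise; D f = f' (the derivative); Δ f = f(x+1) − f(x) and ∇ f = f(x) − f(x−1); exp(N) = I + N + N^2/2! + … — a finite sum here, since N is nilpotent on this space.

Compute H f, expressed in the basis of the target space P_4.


order-1 term: -12x^3 + (33/2)x^2 - (39/4)x + 11/4
order-2 term: -36x^2 + 51x - 24
order-3 term: -48x + 46
order-4 term: -24
the series for exp(∇ + D) f terminates at order 4
exp(∇ + D) f = -(3/2)x^4 - (43/4)x^3 - (39/2)x^2 - (27/4)x + 3/4

g(x) = -(3/2)x^4 - (43/4)x^3 - (39/2)x^2 - (27/4)x + 3/4


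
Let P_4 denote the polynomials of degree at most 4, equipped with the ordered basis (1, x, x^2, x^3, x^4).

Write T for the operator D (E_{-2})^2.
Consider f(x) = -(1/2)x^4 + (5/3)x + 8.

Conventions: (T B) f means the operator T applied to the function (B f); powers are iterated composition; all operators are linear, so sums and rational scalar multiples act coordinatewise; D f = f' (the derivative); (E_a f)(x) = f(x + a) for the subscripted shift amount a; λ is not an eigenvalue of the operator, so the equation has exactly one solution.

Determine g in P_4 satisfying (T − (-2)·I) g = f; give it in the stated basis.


write g with unknown coordinates in the stated basis and equate coefficients in (T − (-2)·I) g = f
solving from the highest basis element down gives g = -(1/4)x^4 + (1/2)x^3 - (27/4)x^2 + (451/12)x - 2059/24
check: T g = -x^3 + (27/2)x^2 - (147/2)x + 2155/12
so T g − (-2)·g = -(1/2)x^4 + (5/3)x + 8 = f ✓

g(x) = -(1/4)x^4 + (1/2)x^3 - (27/4)x^2 + (451/12)x - 2059/24


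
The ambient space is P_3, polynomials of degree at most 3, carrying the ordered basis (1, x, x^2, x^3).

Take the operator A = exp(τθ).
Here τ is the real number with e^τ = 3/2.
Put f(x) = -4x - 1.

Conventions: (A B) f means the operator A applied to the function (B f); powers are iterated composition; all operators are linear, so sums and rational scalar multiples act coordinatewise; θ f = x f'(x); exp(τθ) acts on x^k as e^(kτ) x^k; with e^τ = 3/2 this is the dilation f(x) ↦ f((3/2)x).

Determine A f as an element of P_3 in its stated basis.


the image equals g(x) = -6x - 1

exp(τθ) x^k = e^(kτ) x^k; with e^τ = 3/2 this sends x^k to (3/2)^k x^k
x ↦ 3/2 x
applying this coordinatewise to f: exp(τθ) f = -6x - 1


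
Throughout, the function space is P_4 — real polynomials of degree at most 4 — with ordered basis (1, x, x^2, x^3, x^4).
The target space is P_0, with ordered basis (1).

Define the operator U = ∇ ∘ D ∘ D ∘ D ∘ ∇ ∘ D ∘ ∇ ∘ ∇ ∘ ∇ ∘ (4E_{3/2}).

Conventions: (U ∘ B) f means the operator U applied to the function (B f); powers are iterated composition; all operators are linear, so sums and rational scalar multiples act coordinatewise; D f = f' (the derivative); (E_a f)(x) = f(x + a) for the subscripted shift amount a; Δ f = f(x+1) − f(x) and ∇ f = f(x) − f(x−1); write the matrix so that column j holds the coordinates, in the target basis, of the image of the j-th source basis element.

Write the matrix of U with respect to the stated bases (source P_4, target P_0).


image of 1: 0
image of x: 0
image of x^2: 0
image of x^3: 0
image of x^4: 0
each image's coordinates form column j of the matrix

the matrix is [[0, 0, 0, 0, 0]] (rows listed top to bottom)


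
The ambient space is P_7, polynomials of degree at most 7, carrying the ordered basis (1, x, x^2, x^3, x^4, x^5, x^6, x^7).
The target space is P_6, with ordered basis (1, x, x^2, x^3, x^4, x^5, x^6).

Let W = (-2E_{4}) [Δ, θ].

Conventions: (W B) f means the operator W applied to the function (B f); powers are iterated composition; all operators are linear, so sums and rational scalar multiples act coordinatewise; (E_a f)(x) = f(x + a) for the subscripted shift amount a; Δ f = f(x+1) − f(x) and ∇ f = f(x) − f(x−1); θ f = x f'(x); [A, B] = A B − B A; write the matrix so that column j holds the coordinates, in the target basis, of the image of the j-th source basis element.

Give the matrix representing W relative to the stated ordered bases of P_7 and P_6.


the matrix is [[0, -2, -20, -150, -1000, -6250, -37500, -218750]; [0, 0, -4, -60, -600, -5000, -37500, -262500]; [0, 0, 0, -6, -120, -1500, -15000, -131250]; [0, 0, 0, 0, -8, -200, -3000, -35000]; [0, 0, 0, 0, 0, -10, -300, -5250]; [0, 0, 0, 0, 0, 0, -12, -420]; [0, 0, 0, 0, 0, 0, 0, -14]] (rows listed top to bottom)

image of 1: 0
image of x: -2
image of x^2: -4x - 20
image of x^3: -6x^2 - 60x - 150
image of x^4: -8x^3 - 120x^2 - 600x - 1000
image of x^5: -10x^4 - 200x^3 - 1500x^2 - 5000x - 6250
image of x^6: -12x^5 - 300x^4 - 3000x^3 - 15000x^2 - 37500x - 37500
image of x^7: -14x^6 - 420x^5 - 5250x^4 - 35000x^3 - 131250x^2 - 262500x - 218750
each image's coordinates form column j of the matrix


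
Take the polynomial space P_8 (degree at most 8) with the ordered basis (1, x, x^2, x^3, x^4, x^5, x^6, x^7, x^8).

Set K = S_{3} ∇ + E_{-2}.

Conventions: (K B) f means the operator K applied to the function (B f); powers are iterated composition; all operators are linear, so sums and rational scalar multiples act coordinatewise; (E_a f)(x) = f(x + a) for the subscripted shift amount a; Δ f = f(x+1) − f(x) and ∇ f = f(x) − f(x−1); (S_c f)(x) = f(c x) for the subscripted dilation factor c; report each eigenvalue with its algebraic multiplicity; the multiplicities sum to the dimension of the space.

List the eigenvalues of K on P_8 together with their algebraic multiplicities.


image of 1: 1
image of x: x - 1
image of x^2: x^2 + 2x + 3
image of x^3: x^3 + 21x^2 + 3x - 7
image of x^4: x^4 + 100x^3 - 30x^2 - 20x + 15
image of x^5: x^5 + 395x^4 - 230x^3 + 10x^2 + 65x - 31
image of x^6: x^6 + 1446x^5 - 1155x^4 + 380x^3 + 105x^2 - 174x + 63
image of x^7: x^7 + 5089x^6 - 5019x^5 + 2555x^4 - 385x^3 - 483x^2 + 427x - 127
image of x^8: x^8 + 17480x^7 - 20300x^6 + 13160x^5 - 4550x^4 - 280x^3 + 1540x^2 - 1000x + 255
the matrix is upper triangular; its diagonal is (1, 1, 1, 1, 1, 1, 1, 1, 1)
for a triangular matrix the eigenvalues are the diagonal entries, with algebraic multiplicity their repetition count

λ = 1 (multiplicity 9)


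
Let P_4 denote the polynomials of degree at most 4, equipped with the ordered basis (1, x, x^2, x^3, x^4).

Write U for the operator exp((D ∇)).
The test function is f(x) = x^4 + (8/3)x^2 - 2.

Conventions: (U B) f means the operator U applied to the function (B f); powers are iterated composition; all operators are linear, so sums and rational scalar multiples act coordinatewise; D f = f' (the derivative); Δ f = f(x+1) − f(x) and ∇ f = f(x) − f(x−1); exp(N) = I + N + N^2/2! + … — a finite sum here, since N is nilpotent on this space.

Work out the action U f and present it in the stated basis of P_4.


the result is g(x) = x^4 + (44/3)x^2 - 12x + 58/3

order-1 term: 12x^2 - 12x + 28/3
order-2 term: 12
the series for exp((D ∇)) f terminates at order 2
exp((D ∇)) f = x^4 + (44/3)x^2 - 12x + 58/3


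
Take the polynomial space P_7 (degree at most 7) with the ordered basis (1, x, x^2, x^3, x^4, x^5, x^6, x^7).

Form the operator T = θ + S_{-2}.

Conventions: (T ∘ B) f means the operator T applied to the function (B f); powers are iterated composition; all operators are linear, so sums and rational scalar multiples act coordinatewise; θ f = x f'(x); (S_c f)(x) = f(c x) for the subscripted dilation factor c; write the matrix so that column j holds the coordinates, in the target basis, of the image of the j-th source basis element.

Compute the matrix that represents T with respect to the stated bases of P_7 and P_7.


image of 1: 1
image of x: -x
image of x^2: 6x^2
image of x^3: -5x^3
image of x^4: 20x^4
image of x^5: -27x^5
image of x^6: 70x^6
image of x^7: -121x^7
each image's coordinates form column j of the matrix

the matrix is [[1, 0, 0, 0, 0, 0, 0, 0]; [0, -1, 0, 0, 0, 0, 0, 0]; [0, 0, 6, 0, 0, 0, 0, 0]; [0, 0, 0, -5, 0, 0, 0, 0]; [0, 0, 0, 0, 20, 0, 0, 0]; [0, 0, 0, 0, 0, -27, 0, 0]; [0, 0, 0, 0, 0, 0, 70, 0]; [0, 0, 0, 0, 0, 0, 0, -121]] (rows listed top to bottom)


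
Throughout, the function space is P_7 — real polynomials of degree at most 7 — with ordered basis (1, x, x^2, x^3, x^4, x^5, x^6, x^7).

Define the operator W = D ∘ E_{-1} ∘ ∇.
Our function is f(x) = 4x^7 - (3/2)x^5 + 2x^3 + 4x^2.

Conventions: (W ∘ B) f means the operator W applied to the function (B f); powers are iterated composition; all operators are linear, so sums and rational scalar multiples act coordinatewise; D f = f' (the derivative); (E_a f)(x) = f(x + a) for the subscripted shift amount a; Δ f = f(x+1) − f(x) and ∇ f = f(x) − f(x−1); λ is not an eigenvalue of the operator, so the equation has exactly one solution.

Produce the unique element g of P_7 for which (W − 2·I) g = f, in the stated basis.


the image equals g(x) = -2x^7 - (165/4)x^5 + 315x^4 - (2787/2)x^3 + (21277/4)x^2 - 14040x + 143903/8

write g with unknown coordinates in the stated basis and equate coefficients in (W − 2·I) g = f
solving from the highest basis element down gives g = -2x^7 - (165/4)x^5 + 315x^4 - (2787/2)x^3 + (21277/4)x^2 - 14040x + 143903/8
check: W g = -84x^5 + 630x^4 - 2785x^3 + (21285/2)x^2 - 28080x + 143903/4
so W g − 2·g = 4x^7 - (3/2)x^5 + 2x^3 + 4x^2 = f ✓


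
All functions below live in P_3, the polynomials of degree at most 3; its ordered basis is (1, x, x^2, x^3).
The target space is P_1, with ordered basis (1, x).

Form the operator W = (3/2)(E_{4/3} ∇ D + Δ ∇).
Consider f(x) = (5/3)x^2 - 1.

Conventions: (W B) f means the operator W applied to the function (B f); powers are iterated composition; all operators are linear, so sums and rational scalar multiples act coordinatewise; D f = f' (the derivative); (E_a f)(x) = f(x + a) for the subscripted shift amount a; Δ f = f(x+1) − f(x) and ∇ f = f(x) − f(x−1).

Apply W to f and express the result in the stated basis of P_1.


D f = (10/3)x
∇ D f = 10/3
E_{4/3} ∇ D f = 10/3
∇ f = (10/3)x - 5/3
Δ ∇ f = 10/3
(E_{4/3} ∇ D + Δ ∇) f = 20/3
((3/2)(E_{4/3} ∇ D + Δ ∇)) f = 10

g(x) = 10


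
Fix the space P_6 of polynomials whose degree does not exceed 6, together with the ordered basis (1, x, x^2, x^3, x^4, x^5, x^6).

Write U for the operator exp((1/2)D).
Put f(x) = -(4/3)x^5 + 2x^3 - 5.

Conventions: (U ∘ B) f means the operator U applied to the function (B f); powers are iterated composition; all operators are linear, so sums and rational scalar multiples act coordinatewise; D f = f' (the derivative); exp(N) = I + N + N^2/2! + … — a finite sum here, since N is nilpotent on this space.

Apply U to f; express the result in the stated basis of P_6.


order-1 term: -(10/3)x^4 + 3x^2
order-2 term: -(10/3)x^3 + (3/2)x
order-3 term: -(5/3)x^2 + 1/4
order-4 term: -(5/12)x
order-5 term: -1/24
the series for exp((1/2)D) f terminates at order 5
exp((1/2)D) f = -(4/3)x^5 - (10/3)x^4 - (4/3)x^3 + (4/3)x^2 + (13/12)x - 115/24

the image equals g(x) = -(4/3)x^5 - (10/3)x^4 - (4/3)x^3 + (4/3)x^2 + (13/12)x - 115/24


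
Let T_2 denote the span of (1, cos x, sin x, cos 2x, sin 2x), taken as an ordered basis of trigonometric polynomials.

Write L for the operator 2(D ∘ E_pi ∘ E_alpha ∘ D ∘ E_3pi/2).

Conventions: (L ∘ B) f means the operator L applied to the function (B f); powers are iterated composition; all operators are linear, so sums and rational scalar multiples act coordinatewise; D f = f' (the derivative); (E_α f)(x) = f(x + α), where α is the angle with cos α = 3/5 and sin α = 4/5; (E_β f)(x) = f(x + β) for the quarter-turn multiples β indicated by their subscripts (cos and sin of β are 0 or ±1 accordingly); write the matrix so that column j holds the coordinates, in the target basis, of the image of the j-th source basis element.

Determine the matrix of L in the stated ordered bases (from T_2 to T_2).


the matrix is [[0, 0, 0, 0, 0]; [0, 8/5, -6/5, 0, 0]; [0, 6/5, 8/5, 0, 0]; [0, 0, 0, -56/25, 192/25]; [0, 0, 0, -192/25, -56/25]] (rows listed top to bottom)

image of 1: 0
image of cos x: (8/5)cos x + (6/5)sin x
image of sin x: -(6/5)cos x + (8/5)sin x
image of cos 2x: -(56/25)cos 2x - (192/25)sin 2x
image of sin 2x: (192/25)cos 2x - (56/25)sin 2x
each image's coordinates form column j of the matrix


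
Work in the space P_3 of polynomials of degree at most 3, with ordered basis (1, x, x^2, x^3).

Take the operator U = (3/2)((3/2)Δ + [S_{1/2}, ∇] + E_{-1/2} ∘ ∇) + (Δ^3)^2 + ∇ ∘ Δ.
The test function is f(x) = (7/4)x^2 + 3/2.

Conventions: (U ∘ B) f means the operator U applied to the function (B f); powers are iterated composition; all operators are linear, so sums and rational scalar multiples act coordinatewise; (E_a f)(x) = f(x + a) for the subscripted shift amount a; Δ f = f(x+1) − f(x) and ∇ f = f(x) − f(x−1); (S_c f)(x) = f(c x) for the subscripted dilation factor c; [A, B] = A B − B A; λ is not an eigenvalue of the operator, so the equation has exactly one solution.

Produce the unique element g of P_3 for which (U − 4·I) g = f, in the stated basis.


the image equals g(x) = -(7/16)x^2 - (231/256)x - 2875/2048

write g with unknown coordinates in the stated basis and equate coefficients in (U − 4·I) g = f
solving from the highest basis element down gives g = -(7/16)x^2 - (231/256)x - 2875/2048
check: U g = -(231/64)x - 2107/512
so U g − 4·g = (7/4)x^2 + 3/2 = f ✓


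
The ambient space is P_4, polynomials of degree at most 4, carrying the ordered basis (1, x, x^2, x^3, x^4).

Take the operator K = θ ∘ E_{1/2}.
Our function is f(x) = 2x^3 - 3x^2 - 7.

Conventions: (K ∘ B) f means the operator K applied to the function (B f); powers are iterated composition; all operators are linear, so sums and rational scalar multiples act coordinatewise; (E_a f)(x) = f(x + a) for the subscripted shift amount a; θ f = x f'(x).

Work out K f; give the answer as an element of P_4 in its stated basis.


E_{1/2} f = 2x^3 - (3/2)x - 15/2
θ E_{1/2} f = 6x^3 - (3/2)x

g(x) = 6x^3 - (3/2)x


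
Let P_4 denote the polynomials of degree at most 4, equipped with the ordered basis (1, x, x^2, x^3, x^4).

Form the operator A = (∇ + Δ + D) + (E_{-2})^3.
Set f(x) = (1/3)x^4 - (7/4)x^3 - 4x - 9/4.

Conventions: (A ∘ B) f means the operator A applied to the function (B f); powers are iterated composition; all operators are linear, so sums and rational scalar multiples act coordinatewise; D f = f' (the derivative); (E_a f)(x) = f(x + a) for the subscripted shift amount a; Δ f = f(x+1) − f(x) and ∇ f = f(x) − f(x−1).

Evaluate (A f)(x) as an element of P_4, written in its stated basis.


∇ f = (4/3)x^3 - (29/4)x^2 + (79/12)x - 73/12
Δ f = (4/3)x^3 - (13/4)x^2 - (47/12)x - 65/12
D f = (4/3)x^3 - (21/4)x^2 - 4
(∇ + Δ + D) f = 4x^3 - (63/4)x^2 + (8/3)x - 31/2
E_{-2} f = (1/3)x^4 - (53/12)x^3 + (37/2)x^2 - (107/3)x + 301/12
E_{-2} E_{-2} f = (1/3)x^4 - (85/12)x^3 + 53x^2 - (520/3)x + 2533/12
E_{-2} E_{-2} E_{-2} f = (1/3)x^4 - (39/4)x^3 + (207/2)x^2 - 481x + 3327/4
((∇ + Δ + D) + (E_{-2})^3) f = (1/3)x^4 - (23/4)x^3 + (351/4)x^2 - (1435/3)x + 3265/4

g(x) = (1/3)x^4 - (23/4)x^3 + (351/4)x^2 - (1435/3)x + 3265/4


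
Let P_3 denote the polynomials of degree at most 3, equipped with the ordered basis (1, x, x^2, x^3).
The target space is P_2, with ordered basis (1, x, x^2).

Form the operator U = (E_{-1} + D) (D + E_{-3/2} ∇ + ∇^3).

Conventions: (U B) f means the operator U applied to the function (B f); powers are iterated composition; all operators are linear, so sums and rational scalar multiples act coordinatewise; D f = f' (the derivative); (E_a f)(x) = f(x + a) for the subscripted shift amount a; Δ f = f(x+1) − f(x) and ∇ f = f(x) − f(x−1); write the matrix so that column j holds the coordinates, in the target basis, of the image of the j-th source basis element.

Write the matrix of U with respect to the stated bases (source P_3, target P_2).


the matrix is [[0, 2, -4, 97/4]; [0, 0, 4, -12]; [0, 0, 0, 6]] (rows listed top to bottom)

image of 1: 0
image of x: 2
image of x^2: 4x - 4
image of x^3: 6x^2 - 12x + 97/4
each image's coordinates form column j of the matrix


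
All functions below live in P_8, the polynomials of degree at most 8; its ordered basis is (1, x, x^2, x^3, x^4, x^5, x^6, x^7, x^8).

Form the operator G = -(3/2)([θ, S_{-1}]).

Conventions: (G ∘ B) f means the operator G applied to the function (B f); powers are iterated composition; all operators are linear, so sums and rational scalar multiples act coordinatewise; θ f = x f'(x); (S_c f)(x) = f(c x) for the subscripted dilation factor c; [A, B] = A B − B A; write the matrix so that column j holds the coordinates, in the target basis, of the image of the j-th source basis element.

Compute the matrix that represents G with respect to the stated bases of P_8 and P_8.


the matrix is [[0, 0, 0, 0, 0, 0, 0, 0, 0]; [0, 0, 0, 0, 0, 0, 0, 0, 0]; [0, 0, 0, 0, 0, 0, 0, 0, 0]; [0, 0, 0, 0, 0, 0, 0, 0, 0]; [0, 0, 0, 0, 0, 0, 0, 0, 0]; [0, 0, 0, 0, 0, 0, 0, 0, 0]; [0, 0, 0, 0, 0, 0, 0, 0, 0]; [0, 0, 0, 0, 0, 0, 0, 0, 0]; [0, 0, 0, 0, 0, 0, 0, 0, 0]] (rows listed top to bottom)

image of 1: 0
image of x: 0
image of x^2: 0
image of x^3: 0
image of x^4: 0
image of x^5: 0
image of x^6: 0
image of x^7: 0
image of x^8: 0
each image's coordinates form column j of the matrix


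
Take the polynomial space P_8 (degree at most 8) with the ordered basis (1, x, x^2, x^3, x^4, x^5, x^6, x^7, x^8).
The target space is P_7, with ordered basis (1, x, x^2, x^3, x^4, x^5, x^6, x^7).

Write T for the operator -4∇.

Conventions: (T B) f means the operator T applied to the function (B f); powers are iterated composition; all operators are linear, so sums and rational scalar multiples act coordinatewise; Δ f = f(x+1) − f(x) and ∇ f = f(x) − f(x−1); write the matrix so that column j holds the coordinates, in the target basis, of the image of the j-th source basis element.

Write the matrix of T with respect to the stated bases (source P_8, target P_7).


image of 1: 0
image of x: -4
image of x^2: -8x + 4
image of x^3: -12x^2 + 12x - 4
image of x^4: -16x^3 + 24x^2 - 16x + 4
image of x^5: -20x^4 + 40x^3 - 40x^2 + 20x - 4
image of x^6: -24x^5 + 60x^4 - 80x^3 + 60x^2 - 24x + 4
image of x^7: -28x^6 + 84x^5 - 140x^4 + 140x^3 - 84x^2 + 28x - 4
image of x^8: -32x^7 + 112x^6 - 224x^5 + 280x^4 - 224x^3 + 112x^2 - 32x + 4
each image's coordinates form column j of the matrix

the matrix is [[0, -4, 4, -4, 4, -4, 4, -4, 4]; [0, 0, -8, 12, -16, 20, -24, 28, -32]; [0, 0, 0, -12, 24, -40, 60, -84, 112]; [0, 0, 0, 0, -16, 40, -80, 140, -224]; [0, 0, 0, 0, 0, -20, 60, -140, 280]; [0, 0, 0, 0, 0, 0, -24, 84, -224]; [0, 0, 0, 0, 0, 0, 0, -28, 112]; [0, 0, 0, 0, 0, 0, 0, 0, -32]] (rows listed top to bottom)


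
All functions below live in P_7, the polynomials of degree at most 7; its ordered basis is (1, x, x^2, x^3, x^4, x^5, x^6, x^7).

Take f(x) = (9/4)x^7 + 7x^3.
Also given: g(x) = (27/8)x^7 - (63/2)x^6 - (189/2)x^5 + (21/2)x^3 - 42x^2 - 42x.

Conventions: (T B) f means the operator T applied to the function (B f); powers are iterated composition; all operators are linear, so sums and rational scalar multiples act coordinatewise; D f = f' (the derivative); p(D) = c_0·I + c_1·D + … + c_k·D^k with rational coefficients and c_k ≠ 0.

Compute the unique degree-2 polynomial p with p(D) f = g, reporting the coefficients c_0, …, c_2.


D^0 f = (9/4)x^7 + 7x^3
D^1 f = (63/4)x^6 + 21x^2
D^2 f = (189/2)x^5 + 42x
matching coefficients of g against c_0 f + c_1 Df + … from the top degree down determines the c_i
solution: c_0 = 3/2, c_1 = -2, c_2 = -1

c_0 = 3/2, c_1 = -2, c_2 = -1


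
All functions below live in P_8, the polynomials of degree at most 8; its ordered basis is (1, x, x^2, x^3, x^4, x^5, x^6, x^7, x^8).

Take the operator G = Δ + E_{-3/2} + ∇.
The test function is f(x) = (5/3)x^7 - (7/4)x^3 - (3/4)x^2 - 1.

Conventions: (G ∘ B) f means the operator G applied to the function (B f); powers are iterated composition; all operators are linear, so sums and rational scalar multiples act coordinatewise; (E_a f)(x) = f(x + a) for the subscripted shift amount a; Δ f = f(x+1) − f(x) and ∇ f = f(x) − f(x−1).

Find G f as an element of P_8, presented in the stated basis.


Δ f = (35/3)x^6 + 35x^5 + (175/3)x^4 + (175/3)x^3 + (119/4)x^2 + (59/12)x - 5/6
E_{-3/2} f = (5/3)x^7 - (35/2)x^6 + (315/4)x^5 - (1575/8)x^4 + (4697/16)x^3 - (8277/32)x^2 + (7893/64)x - 3233/128
∇ f = (35/3)x^6 - 35x^5 + (175/3)x^4 - (175/3)x^3 + (119/4)x^2 - (95/12)x + 2/3
(Δ + E_{-3/2} + ∇) f = (5/3)x^7 + (35/6)x^6 + (315/4)x^5 - (1925/24)x^4 + (4697/16)x^3 - (6373/32)x^2 + (7701/64)x - 9763/384

the result is g(x) = (5/3)x^7 + (35/6)x^6 + (315/4)x^5 - (1925/24)x^4 + (4697/16)x^3 - (6373/32)x^2 + (7701/64)x - 9763/384


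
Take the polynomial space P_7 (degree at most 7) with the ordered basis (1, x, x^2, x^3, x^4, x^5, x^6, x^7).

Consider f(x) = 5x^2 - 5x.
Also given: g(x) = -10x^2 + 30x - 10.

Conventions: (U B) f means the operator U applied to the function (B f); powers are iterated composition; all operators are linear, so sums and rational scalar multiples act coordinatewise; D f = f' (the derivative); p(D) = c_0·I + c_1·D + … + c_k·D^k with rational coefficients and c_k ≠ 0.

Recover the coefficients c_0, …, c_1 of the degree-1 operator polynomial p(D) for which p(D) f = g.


c_0 = -2, c_1 = 2

D^0 f = 5x^2 - 5x
D^1 f = 10x - 5
matching coefficients of g against c_0 f + c_1 Df + … from the top degree down determines the c_i
solution: c_0 = -2, c_1 = 2


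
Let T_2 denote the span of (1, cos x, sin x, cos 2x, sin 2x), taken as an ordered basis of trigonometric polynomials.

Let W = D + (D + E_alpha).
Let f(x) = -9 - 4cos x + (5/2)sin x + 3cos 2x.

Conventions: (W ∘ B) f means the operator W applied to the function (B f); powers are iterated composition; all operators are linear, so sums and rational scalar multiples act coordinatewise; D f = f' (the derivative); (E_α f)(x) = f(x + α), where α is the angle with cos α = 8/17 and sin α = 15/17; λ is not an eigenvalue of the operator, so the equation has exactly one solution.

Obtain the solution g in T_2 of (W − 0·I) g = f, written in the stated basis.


write g with unknown coordinates in the stated basis and equate coefficients in (W − 0·I) g = f
solving from the highest basis element down gives g = -9 - (309/290)cos x - (176/145)sin x - (483/6833)cos 2x + (4188/6833)sin 2x
check: W g = -9 - 4cos x + (5/2)sin x + 3cos 2x
so W g − 0·g = -9 - 4cos x + (5/2)sin x + 3cos 2x = f ✓

g(x) = -9 - (309/290)cos x - (176/145)sin x - (483/6833)cos 2x + (4188/6833)sin 2x


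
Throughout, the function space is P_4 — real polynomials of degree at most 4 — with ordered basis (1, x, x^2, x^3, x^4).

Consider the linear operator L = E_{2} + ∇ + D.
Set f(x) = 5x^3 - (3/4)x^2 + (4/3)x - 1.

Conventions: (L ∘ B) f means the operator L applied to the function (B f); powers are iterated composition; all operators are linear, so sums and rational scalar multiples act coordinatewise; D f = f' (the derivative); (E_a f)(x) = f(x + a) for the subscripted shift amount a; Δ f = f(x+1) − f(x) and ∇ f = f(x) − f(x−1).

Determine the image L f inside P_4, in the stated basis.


E_{2} f = 5x^3 + (117/4)x^2 + (175/3)x + 116/3
∇ f = 15x^2 - (33/2)x + 85/12
D f = 15x^2 - (3/2)x + 4/3
(E_{2} + ∇ + D) f = 5x^3 + (237/4)x^2 + (121/3)x + 565/12

the result is g(x) = 5x^3 + (237/4)x^2 + (121/3)x + 565/12


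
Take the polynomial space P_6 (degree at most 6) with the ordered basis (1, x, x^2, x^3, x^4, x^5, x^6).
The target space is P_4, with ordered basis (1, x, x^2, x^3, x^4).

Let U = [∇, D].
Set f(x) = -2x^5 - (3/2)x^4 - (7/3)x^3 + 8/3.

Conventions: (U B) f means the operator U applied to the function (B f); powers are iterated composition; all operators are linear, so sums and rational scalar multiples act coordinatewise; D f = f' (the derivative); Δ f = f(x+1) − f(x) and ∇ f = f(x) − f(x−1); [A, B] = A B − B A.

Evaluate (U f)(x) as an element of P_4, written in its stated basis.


the image equals g(x) = 0

D f = -10x^4 - 6x^3 - 7x^2
∇ D f = -40x^3 + 42x^2 - 36x + 11
∇ f = -10x^4 + 14x^3 - 18x^2 + 11x - 17/6
D ∇ f = -40x^3 + 42x^2 - 36x + 11
[∇, D] f = 0


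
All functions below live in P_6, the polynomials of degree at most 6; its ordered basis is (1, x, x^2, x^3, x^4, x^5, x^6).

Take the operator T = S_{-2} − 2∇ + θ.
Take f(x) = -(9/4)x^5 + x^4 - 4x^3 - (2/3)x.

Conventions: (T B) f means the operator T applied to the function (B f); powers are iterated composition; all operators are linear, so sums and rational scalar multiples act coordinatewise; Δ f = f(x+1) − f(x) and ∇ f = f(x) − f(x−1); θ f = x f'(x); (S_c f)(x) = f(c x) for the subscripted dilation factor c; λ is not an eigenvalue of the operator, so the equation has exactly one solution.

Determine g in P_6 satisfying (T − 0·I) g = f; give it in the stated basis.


the image equals g(x) = (1/12)x^5 + (11/120)x^4 + (74/75)x^3 + (973/900)x^2 + (1063/450)x + 4067/900

write g with unknown coordinates in the stated basis and equate coefficients in (T − 0·I) g = f
solving from the highest basis element down gives g = (1/12)x^5 + (11/120)x^4 + (74/75)x^3 + (973/900)x^2 + (1063/450)x + 4067/900
check: T g = -(9/4)x^5 + x^4 - 4x^3 - (2/3)x
so T g − 0·g = -(9/4)x^5 + x^4 - 4x^3 - (2/3)x = f ✓


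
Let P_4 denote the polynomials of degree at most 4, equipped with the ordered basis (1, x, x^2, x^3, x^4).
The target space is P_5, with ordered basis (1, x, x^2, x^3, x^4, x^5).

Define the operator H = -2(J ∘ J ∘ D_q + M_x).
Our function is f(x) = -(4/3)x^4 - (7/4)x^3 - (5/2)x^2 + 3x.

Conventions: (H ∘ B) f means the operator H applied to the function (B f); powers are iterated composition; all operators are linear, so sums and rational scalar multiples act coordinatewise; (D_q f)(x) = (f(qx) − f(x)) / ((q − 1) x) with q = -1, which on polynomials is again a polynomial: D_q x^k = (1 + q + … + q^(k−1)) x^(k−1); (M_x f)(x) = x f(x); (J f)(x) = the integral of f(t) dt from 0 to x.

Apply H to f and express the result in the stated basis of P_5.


D_q f = -(7/4)x^2 + 3
J D_q f = -(7/12)x^3 + 3x
J J D_q f = -(7/48)x^4 + (3/2)x^2
M_x f = -(4/3)x^5 - (7/4)x^4 - (5/2)x^3 + 3x^2
(J ∘ J ∘ D_q + M_x) f = -(4/3)x^5 - (91/48)x^4 - (5/2)x^3 + (9/2)x^2
(-2(J ∘ J ∘ D_q + M_x)) f = (8/3)x^5 + (91/24)x^4 + 5x^3 - 9x^2

g(x) = (8/3)x^5 + (91/24)x^4 + 5x^3 - 9x^2


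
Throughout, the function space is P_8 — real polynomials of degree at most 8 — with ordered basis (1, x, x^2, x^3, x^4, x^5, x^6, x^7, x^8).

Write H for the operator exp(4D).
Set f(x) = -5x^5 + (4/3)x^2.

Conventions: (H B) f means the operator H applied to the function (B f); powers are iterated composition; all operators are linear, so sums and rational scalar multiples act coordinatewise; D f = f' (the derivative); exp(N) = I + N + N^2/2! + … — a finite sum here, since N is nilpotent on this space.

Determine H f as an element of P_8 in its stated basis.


the result is g(x) = -5x^5 - 100x^4 - 800x^3 - (9596/3)x^2 - (19168/3)x - 15296/3

order-1 term: -100x^4 + (32/3)x
order-2 term: -800x^3 + 64/3
order-3 term: -3200x^2
order-4 term: -6400x
order-5 term: -5120
the series for exp(4D) f terminates at order 5
exp(4D) f = -5x^5 - 100x^4 - 800x^3 - (9596/3)x^2 - (19168/3)x - 15296/3


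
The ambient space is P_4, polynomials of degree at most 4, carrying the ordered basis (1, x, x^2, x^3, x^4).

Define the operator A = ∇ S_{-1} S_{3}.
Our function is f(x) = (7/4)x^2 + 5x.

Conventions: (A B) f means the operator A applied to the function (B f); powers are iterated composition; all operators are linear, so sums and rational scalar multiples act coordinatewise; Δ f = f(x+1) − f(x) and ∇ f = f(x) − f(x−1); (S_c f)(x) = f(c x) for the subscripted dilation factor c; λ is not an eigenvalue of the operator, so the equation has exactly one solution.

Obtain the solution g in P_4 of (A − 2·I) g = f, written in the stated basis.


write g with unknown coordinates in the stated basis and equate coefficients in (A − 2·I) g = f
solving from the highest basis element down gives g = -(7/8)x^2 - (83/8)x + 39/2
check: A g = -(63/4)x + 39
so A g − 2·g = (7/4)x^2 + 5x = f ✓

g(x) = -(7/8)x^2 - (83/8)x + 39/2


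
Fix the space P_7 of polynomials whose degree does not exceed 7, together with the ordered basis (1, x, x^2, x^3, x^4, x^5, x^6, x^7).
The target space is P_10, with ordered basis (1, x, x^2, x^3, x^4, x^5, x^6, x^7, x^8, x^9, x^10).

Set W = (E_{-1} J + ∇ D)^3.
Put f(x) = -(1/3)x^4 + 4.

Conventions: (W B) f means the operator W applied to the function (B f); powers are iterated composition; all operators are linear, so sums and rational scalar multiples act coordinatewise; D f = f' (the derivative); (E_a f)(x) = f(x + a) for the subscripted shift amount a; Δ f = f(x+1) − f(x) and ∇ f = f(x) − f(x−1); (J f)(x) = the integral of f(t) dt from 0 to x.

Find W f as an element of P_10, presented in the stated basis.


J f = -(1/15)x^5 + 4x
E_{-1} J f = -(1/15)x^5 + (1/3)x^4 - (2/3)x^3 + (2/3)x^2 + (11/3)x - 59/15
D f = -(4/3)x^3
∇ D f = -4x^2 + 4x - 4/3
(E_{-1} J + ∇ D) f = -(1/15)x^5 + (1/3)x^4 - (2/3)x^3 - (10/3)x^2 + (23/3)x - 79/15
J (E_{-1} J + ∇ D) f = -(1/90)x^6 + (1/15)x^5 - (1/6)x^4 - (10/9)x^3 + (23/6)x^2 - (79/15)x
E_{-1} J (E_{-1} J + ∇ D) f = -(1/90)x^6 + (2/15)x^5 - (2/3)x^4 + (4/9)x^3 + (16/3)x^2 - (76/5)x + 299/30
D (E_{-1} J + ∇ D) f = -(1/3)x^4 + (4/3)x^3 - 2x^2 - (20/3)x + 23/3
∇ D (E_{-1} J + ∇ D) f = -(4/3)x^3 + 6x^2 - (28/3)x - 3
(E_{-1} J + ∇ D) (E_{-1} J + ∇ D) f = -(1/90)x^6 + (2/15)x^5 - (2/3)x^4 - (8/9)x^3 + (34/3)x^2 - (368/15)x + 209/30
J (E_{-1} J + ∇ D) (E_{-1} J + ∇ D) f = -(1/630)x^7 + (1/45)x^6 - (2/15)x^5 - (2/9)x^4 + (34/9)x^3 - (184/15)x^2 + (209/30)x
E_{-1} J (E_{-1} J + ∇ D) (E_{-1} J + ∇ D) f = -(1/630)x^7 + (1/30)x^6 - (3/10)x^5 + (5/6)x^4 + (17/6)x^3 - (697/30)x^2 + (1931/45)x - 2423/105
D (E_{-1} J + ∇ D) (E_{-1} J + ∇ D) f = -(1/15)x^5 + (2/3)x^4 - (8/3)x^3 - (8/3)x^2 + (68/3)x - 368/15
∇ D (E_{-1} J + ∇ D) (E_{-1} J + ∇ D) f = -(1/3)x^4 + (10/3)x^3 - (38/3)x^2 + (17/3)x + 329/15
(E_{-1} J + ∇ D) (E_{-1} J + ∇ D) (E_{-1} J + ∇ D) f = -(1/630)x^7 + (1/30)x^6 - (3/10)x^5 + (1/2)x^4 + (37/6)x^3 - (359/10)x^2 + (2186/45)x - 8/7

the result is g(x) = -(1/630)x^7 + (1/30)x^6 - (3/10)x^5 + (1/2)x^4 + (37/6)x^3 - (359/10)x^2 + (2186/45)x - 8/7


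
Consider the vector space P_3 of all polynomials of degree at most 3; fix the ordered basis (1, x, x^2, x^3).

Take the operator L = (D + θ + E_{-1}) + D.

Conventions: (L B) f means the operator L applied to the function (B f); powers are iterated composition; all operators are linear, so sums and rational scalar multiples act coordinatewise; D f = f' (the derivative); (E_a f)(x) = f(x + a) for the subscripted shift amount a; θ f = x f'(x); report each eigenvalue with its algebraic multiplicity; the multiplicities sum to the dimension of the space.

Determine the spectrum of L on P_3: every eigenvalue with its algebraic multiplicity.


image of 1: 1
image of x: 2x + 1
image of x^2: 3x^2 + 2x + 1
image of x^3: 4x^3 + 3x^2 + 3x - 1
the matrix is upper triangular; its diagonal is (1, 2, 3, 4)
for a triangular matrix the eigenvalues are the diagonal entries, with algebraic multiplicity their repetition count

λ = 1 (multiplicity 1), λ = 2 (multiplicity 1), λ = 3 (multiplicity 1), λ = 4 (multiplicity 1)


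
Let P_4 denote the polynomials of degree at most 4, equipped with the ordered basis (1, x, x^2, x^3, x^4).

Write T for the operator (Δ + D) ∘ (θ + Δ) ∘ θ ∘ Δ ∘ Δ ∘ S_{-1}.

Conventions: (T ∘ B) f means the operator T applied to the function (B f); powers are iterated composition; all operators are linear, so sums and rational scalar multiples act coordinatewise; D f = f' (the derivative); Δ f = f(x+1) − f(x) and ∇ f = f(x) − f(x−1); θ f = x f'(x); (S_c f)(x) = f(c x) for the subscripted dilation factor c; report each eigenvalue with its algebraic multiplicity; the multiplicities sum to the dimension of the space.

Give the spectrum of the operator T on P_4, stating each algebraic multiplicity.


image of 1: 0
image of x: 0
image of x^2: 0
image of x^3: -12
image of x^4: 192x + 192
the matrix is upper triangular; its diagonal is (0, 0, 0, 0, 0)
for a triangular matrix the eigenvalues are the diagonal entries, with algebraic multiplicity their repetition count

λ = 0 (multiplicity 5)


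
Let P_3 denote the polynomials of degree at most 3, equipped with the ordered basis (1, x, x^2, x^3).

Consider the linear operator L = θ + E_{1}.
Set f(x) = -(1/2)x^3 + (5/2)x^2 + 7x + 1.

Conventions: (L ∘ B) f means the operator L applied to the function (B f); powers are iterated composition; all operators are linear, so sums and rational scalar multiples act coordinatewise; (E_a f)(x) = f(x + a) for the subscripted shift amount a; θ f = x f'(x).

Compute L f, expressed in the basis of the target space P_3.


g(x) = -2x^3 + 6x^2 + (35/2)x + 10

θ f = -(3/2)x^3 + 5x^2 + 7x
E_{1} f = -(1/2)x^3 + x^2 + (21/2)x + 10
(θ + E_{1}) f = -2x^3 + 6x^2 + (35/2)x + 10


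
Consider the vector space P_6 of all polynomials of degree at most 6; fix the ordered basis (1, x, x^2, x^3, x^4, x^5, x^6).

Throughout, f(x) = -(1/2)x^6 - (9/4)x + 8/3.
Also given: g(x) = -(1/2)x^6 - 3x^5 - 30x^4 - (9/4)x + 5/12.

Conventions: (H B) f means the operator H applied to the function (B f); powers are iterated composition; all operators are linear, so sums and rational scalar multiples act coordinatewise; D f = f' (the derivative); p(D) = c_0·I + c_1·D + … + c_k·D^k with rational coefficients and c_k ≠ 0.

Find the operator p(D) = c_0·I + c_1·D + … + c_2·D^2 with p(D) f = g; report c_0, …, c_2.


p(D) = I + D + 2·D^2, i.e. c_0 = 1, c_1 = 1, c_2 = 2

D^0 f = -(1/2)x^6 - (9/4)x + 8/3
D^1 f = -3x^5 - 9/4
D^2 f = -15x^4
matching coefficients of g against c_0 f + c_1 Df + … from the top degree down determines the c_i
solution: c_0 = 1, c_1 = 1, c_2 = 2


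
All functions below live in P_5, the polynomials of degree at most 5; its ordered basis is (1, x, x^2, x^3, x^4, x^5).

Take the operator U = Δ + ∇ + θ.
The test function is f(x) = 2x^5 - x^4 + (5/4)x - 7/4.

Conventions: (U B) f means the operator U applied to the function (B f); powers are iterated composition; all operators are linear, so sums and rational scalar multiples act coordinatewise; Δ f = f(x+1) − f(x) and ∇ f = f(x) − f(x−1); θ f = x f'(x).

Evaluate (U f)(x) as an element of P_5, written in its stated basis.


g(x) = 10x^5 + 16x^4 - 8x^3 + 40x^2 - (27/4)x + 13/2

Δ f = 10x^4 + 16x^3 + 14x^2 + 6x + 9/4
∇ f = 10x^4 - 24x^3 + 26x^2 - 14x + 17/4
θ f = 10x^5 - 4x^4 + (5/4)x
(Δ + ∇ + θ) f = 10x^5 + 16x^4 - 8x^3 + 40x^2 - (27/4)x + 13/2


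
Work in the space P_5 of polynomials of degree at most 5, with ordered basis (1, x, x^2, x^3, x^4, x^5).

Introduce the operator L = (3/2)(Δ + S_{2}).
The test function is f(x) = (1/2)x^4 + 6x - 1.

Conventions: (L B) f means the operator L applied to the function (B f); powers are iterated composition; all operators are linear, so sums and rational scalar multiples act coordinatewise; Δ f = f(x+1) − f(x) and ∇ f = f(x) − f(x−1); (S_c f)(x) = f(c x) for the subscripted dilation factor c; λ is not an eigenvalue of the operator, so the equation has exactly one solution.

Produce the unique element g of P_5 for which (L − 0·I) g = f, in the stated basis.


write g with unknown coordinates in the stated basis and equate coefficients in (L − 0·I) g = f
solving from the highest basis element down gives g = (1/48)x^4 - (1/96)x^3 - (3/128)x^2 + (767/384)x - 509/192
check: L g = (1/2)x^4 + 6x - 1
so L g − 0·g = (1/2)x^4 + 6x - 1 = f ✓

the image equals g(x) = (1/48)x^4 - (1/96)x^3 - (3/128)x^2 + (767/384)x - 509/192


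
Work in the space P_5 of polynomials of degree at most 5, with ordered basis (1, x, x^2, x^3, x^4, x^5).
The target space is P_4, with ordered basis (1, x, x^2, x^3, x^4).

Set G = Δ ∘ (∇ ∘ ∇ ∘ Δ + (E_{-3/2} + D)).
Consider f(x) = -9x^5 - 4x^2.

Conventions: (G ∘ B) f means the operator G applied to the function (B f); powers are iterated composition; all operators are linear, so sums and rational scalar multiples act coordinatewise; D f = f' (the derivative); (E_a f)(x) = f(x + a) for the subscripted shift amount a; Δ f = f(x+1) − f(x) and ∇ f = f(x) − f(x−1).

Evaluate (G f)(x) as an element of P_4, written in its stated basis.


Δ f = -45x^4 - 90x^3 - 90x^2 - 53x - 13
∇ Δ f = -180x^3 - 90x - 8
∇ ∇ Δ f = -540x^2 + 540x - 270
E_{-3/2} f = -9x^5 + (135/2)x^4 - (405/2)x^3 + (1199/4)x^2 - (3453/16)x + 1899/32
D f = -45x^4 - 8x
(E_{-3/2} + D) f = -9x^5 + (45/2)x^4 - (405/2)x^3 + (1199/4)x^2 - (3581/16)x + 1899/32
(∇ ∘ ∇ ∘ Δ + (E_{-3/2} + D)) f = -9x^5 + (45/2)x^4 - (405/2)x^3 - (961/4)x^2 + (5059/16)x - 6741/32
Δ (∇ ∘ ∇ ∘ Δ + (E_{-3/2} + D)) f = -45x^4 - (1125/2)x^2 - 1043x - 1809/16

the result is g(x) = -45x^4 - (1125/2)x^2 - 1043x - 1809/16


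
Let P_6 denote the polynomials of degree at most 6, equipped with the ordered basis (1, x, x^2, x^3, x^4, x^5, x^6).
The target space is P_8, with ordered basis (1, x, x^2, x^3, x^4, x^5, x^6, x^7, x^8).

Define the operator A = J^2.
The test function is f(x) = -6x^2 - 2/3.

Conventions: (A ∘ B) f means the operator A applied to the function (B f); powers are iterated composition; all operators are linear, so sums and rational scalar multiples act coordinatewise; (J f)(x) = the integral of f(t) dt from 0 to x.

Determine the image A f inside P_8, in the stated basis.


the image equals g(x) = -(1/2)x^4 - (1/3)x^2

J f = -2x^3 - (2/3)x
J J f = -(1/2)x^4 - (1/3)x^2


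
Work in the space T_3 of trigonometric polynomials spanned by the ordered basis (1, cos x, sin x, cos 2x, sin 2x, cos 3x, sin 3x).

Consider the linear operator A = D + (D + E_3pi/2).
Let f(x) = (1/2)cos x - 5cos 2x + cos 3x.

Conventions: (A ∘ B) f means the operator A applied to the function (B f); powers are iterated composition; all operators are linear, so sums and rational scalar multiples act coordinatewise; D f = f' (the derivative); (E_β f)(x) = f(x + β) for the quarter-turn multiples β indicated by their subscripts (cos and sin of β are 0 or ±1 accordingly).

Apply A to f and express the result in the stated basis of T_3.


D f = -(1/2)sin x + 10sin 2x - 3sin 3x
D f = -(1/2)sin x + 10sin 2x - 3sin 3x
E_3pi/2 f = (1/2)sin x + 5cos 2x - sin 3x
(D + E_3pi/2) f = 5cos 2x + 10sin 2x - 4sin 3x
(D + (D + E_3pi/2)) f = -(1/2)sin x + 5cos 2x + 20sin 2x - 7sin 3x

the result is g(x) = -(1/2)sin x + 5cos 2x + 20sin 2x - 7sin 3x
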